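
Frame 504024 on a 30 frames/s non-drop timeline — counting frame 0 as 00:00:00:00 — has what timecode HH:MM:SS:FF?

504024 ÷ 30 = 16800 full seconds, remainder 24 frames.
16800 s = 4 h 40 min 0 s.
Timecode: 04:40:00:24.

04:40:00:24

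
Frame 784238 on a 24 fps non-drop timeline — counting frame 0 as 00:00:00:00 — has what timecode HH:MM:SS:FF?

784238 ÷ 24 = 32676 full seconds, remainder 14 frames.
32676 s = 9 h 4 min 36 s.
Timecode: 09:04:36:14.

09:04:36:14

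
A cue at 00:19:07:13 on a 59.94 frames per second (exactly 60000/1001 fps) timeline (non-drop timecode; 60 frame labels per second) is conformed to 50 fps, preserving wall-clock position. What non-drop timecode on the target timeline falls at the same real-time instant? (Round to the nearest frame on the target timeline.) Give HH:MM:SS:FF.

Source frame index: (0×3600 + 19×60 + 7) × 60 + 13 = 68833.
Real time: 68833 / (60000/1001) = 68901833/60000 s.
Target frame: (68901833/60000) × (50) = 68901833/1200 ≈ 57418.194 → 57418.
At 50 labels/s: frame 57418 → 00:19:08:18.

00:19:08:18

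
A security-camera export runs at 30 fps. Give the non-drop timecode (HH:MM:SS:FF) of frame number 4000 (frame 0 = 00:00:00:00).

00:02:13:10

4000 ÷ 30 = 133 full seconds, remainder 10 frames.
133 s = 0 h 2 min 13 s.
Timecode: 00:02:13:10.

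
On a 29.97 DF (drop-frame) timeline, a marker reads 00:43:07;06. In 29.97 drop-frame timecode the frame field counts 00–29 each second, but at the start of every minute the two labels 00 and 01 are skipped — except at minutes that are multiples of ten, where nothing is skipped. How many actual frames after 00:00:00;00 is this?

77538

Complete 10-minute blocks: 4, each 17982 frames → 71928.
Remaining 3 whole minutes in the current block: 1800 + 2 × 1798 = 5396 frames.
Within the current minute: 7 × 30 + 6 − 2 = 214 (labels ;00/;01 skipped at this minute). Total = 71928 + 5396 + 214 = 77538.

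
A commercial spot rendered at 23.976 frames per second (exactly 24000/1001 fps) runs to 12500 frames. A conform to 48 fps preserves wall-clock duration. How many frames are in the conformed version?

Target frames = source frames × (target rate / source rate) = 12500 × (48)/(24000/1001) = 12500 × 1001/500 = 25025.

25025 frames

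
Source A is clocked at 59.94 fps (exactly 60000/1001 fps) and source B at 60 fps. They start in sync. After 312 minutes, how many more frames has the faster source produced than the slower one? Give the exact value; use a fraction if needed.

312 min = 18720 s.
A emits 60000/1001 × 18720 = 86400000/77 frames; B emits 60 × 18720 = 1123200.
Difference = 86400/77 frames (≈ 1122.0779); B is ahead of A.

86400/77 frames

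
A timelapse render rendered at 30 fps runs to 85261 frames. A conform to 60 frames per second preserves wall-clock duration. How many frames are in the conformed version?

Target frames = source frames × (target rate / source rate) = 85261 × (60)/(30) = 85261 × 2 = 170522.

170522 frames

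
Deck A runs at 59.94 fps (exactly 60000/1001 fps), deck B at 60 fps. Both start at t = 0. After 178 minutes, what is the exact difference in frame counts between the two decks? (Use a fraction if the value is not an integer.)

178 min = 10680 s.
A emits 60000/1001 × 10680 = 640800000/1001 frames; B emits 60 × 10680 = 640800.
Difference = 640800/1001 frames (≈ 640.1598); B is ahead of A.

640800/1001 frames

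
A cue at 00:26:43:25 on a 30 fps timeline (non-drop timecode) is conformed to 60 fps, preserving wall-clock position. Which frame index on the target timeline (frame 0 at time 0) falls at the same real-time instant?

frame 96230

Source frame index: (0×3600 + 26×60 + 43) × 30 + 25 = 48115.
Real time: 48115 / (30) = 9623/6 s.
Target frame: (9623/6) × (60) = 96230.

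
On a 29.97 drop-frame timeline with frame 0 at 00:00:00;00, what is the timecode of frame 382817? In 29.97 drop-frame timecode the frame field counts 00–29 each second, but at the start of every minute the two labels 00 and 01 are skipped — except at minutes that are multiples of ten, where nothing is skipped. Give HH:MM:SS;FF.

03:32:53;09

Each 10-minute DF block holds 10 × 60 × 30 − 9 × 2 = 17982 frames. 382817 ÷ 17982 → 21 full blocks, remainder 5195.
Within the partial block the first minute is 1800 frames and each further minute 1798, so 2 further minute boundaries passed. Total skipped labels = 18 × 21 + 2 × 2 = 382.
Non-drop label index = 382817 + 382 = 383199; at 30 labels/s that is 03:32:53:09, i.e. DF 03:32:53;09.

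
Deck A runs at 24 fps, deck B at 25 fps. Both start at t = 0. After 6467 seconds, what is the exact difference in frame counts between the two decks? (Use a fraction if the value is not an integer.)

6467 frames

A emits 24 × 6467 = 155208 frames; B emits 25 × 6467 = 161675.
Difference = 6467 frames; B is ahead of A.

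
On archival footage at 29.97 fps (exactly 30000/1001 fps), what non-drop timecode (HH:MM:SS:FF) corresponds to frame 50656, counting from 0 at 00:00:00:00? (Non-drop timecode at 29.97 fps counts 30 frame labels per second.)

00:28:08:16

50656 ÷ 30 = 1688 full seconds, remainder 16 frames.
1688 s = 0 h 28 min 8 s.
Timecode: 00:28:08:16.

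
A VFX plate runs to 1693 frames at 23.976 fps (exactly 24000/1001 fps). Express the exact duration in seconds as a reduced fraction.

1694693/24000 seconds

Running time = 1693 ÷ (24000/1001) = 1693 × 1001/24000 = 1694693/24000 s.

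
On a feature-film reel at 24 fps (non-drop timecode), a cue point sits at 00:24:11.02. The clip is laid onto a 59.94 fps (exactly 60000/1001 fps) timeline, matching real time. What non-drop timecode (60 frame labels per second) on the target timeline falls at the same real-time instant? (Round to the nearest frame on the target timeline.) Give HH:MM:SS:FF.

Source frame index: (0×3600 + 24×60 + 11) × 24 + 2 = 34826.
Real time: 34826 / (24) = 17413/12 s.
Target frame: (17413/12) × (60000/1001) = 7915000/91 ≈ 86978.022 → 86978.
At 60 labels/s: frame 86978 → 00:24:09:38.

00:24:09:38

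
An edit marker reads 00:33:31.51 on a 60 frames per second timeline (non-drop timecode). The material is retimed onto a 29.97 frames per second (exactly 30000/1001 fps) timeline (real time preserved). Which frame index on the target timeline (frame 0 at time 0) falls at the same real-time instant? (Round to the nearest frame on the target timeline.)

frame 60295

Source frame index: (0×3600 + 33×60 + 31) × 60 + 51 = 120711.
Real time: 120711 / (60) = 40237/20 s.
Target frame: (40237/20) × (30000/1001) = 60355500/1001 ≈ 60295.205 → 60295.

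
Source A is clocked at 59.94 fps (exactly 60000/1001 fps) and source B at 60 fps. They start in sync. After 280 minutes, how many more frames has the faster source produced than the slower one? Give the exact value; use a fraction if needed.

280 min = 16800 s.
A emits 60000/1001 × 16800 = 144000000/143 frames; B emits 60 × 16800 = 1008000.
Difference = 144000/143 frames (≈ 1006.9930); B is ahead of A.

144000/143 frames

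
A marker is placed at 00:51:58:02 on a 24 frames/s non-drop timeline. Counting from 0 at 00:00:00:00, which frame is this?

frame 74834

Total seconds to the label: (0 × 3600 + 51 × 60 + 58) = 3118.
Frame index = 3118 × 24 + 2 = 74834.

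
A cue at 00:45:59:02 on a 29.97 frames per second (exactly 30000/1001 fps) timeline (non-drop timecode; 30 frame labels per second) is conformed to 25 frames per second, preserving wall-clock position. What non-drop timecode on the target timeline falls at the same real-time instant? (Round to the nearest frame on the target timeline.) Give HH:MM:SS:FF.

Source frame index: (0×3600 + 45×60 + 59) × 30 + 2 = 82772.
Real time: 82772 / (30000/1001) = 20713693/7500 s.
Target frame: (20713693/7500) × (25) = 20713693/300 ≈ 69045.643 → 69046.
At 25 labels/s: frame 69046 → 00:46:01:21.

00:46:01:21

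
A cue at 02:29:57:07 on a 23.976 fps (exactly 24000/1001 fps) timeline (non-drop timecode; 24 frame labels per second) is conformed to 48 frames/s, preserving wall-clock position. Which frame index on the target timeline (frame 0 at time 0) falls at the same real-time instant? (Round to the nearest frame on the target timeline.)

Source frame index: (2×3600 + 29×60 + 57) × 24 + 7 = 215935.
Real time: 215935 / (24000/1001) = 43230187/4800 s.
Target frame: (43230187/4800) × (48) = 43230187/100 ≈ 432301.870 → 432302.

frame 432302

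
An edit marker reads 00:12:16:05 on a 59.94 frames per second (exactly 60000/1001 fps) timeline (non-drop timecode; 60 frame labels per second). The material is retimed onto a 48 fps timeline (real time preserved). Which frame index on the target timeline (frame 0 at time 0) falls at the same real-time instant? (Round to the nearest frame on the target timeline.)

Source frame index: (0×3600 + 12×60 + 16) × 60 + 5 = 44165.
Real time: 44165 / (60000/1001) = 8841833/12000 s.
Target frame: (8841833/12000) × (48) = 8841833/250 ≈ 35367.332 → 35367.

frame 35367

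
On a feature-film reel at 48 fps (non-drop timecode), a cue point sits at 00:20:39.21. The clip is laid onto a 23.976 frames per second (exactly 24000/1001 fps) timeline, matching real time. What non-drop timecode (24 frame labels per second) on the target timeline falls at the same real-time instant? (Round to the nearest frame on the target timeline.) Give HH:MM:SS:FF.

00:20:38:05

Source frame index: (0×3600 + 20×60 + 39) × 48 + 21 = 59493.
Real time: 59493 / (48) = 19831/16 s.
Target frame: (19831/16) × (24000/1001) = 4249500/143 ≈ 29716.783 → 29717.
At 24 labels/s: frame 29717 → 00:20:38:05.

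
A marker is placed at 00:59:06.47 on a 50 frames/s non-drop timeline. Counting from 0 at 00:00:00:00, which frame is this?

Total seconds to the label: (0 × 3600 + 59 × 60 + 6) = 3546.
Frame index = 3546 × 50 + 47 = 177347.

frame 177347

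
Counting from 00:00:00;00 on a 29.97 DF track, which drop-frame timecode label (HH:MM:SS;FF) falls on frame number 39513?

Ten DF minutes hold 17982 frames, so frame 39513 lies in block 2 (frames 35964–53945) with 3549 frames into that block.
The block's first minute is 1800 frames and the rest 1798 each; 3549 frames reaches minute 1, so 2 × 18 + 1 × 2 = 38 labels have been skipped so far.
Adding those back, label number 39513 + 38 = 39551 at 30 labels/s is 1318 s + 11 f = 0 h 21 min 58 s frame 11, i.e. 00:21:58;11.

00:21:58;11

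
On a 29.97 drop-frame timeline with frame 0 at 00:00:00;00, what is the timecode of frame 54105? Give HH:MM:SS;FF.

00:30:05;09

Ten DF minutes hold 17982 frames, so frame 54105 lies in block 3 (frames 53946–71927) with 159 frames into that block.
The block's first minute is 1800 frames and the rest 1798 each; 159 frames reaches minute 0, so 3 × 18 + 0 × 2 = 54 labels have been skipped so far.
Adding those back, label number 54105 + 54 = 54159 at 30 labels/s is 1805 s + 9 f = 0 h 30 min 5 s frame 9, i.e. 00:30:05;09.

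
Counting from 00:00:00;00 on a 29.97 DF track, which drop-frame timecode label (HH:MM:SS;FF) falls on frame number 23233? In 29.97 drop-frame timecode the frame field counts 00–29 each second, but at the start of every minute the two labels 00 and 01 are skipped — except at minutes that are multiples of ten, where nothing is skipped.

00:12:55;05

Each 10-minute DF block holds 10 × 60 × 30 − 9 × 2 = 17982 frames. 23233 ÷ 17982 → 1 full block, remainder 5251.
Within the partial block the first minute is 1800 frames and each further minute 1798, so 2 further minute boundaries passed. Total skipped labels = 18 × 1 + 2 × 2 = 22.
Non-drop label index = 23233 + 22 = 23255; at 30 labels/s that is 00:12:55:05, i.e. DF 00:12:55;05.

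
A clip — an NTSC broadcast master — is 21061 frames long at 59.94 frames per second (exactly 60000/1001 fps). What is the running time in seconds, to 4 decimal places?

351.3677 seconds

Running time = 21061 × 1001/60000 = 21082061/60000 s ≈ 351.3677 s.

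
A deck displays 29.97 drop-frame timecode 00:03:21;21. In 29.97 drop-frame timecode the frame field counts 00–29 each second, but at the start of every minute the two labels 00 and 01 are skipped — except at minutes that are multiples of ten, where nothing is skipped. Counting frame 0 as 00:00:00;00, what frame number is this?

Complete 10-minute blocks: 0, each 17982 frames → 0.
Remaining 3 whole minutes in the current block: 1800 + 2 × 1798 = 5396 frames.
Within the current minute: 21 × 30 + 21 − 2 = 649 (labels ;00/;01 skipped at this minute). Total = 0 + 5396 + 649 = 6045.

6045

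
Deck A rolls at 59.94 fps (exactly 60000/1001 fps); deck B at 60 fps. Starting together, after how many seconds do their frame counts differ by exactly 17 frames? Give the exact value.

17017/60 seconds

The gap grows by |60 − 60000/1001| = 60/1001 frames per second.
Time for a 17-frame gap: 17 ÷ (60/1001) = 17017/60 s.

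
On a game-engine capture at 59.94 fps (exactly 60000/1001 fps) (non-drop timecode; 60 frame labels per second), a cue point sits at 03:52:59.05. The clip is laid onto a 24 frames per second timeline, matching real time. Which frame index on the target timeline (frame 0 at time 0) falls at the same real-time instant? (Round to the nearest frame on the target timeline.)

frame 335833

Source frame index: (3×3600 + 52×60 + 59) × 60 + 5 = 838745.
Real time: 838745 / (60000/1001) = 167916749/12000 s.
Target frame: (167916749/12000) × (24) = 167916749/500 ≈ 335833.498 → 335833.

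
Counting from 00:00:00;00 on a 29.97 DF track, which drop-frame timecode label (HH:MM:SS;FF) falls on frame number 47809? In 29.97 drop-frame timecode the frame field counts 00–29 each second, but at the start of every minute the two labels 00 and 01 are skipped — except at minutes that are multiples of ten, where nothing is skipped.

Ten DF minutes hold 17982 frames, so frame 47809 lies in block 2 (frames 35964–53945) with 11845 frames into that block.
The block's first minute is 1800 frames and the rest 1798 each; 11845 frames reaches minute 6, so 2 × 18 + 6 × 2 = 48 labels have been skipped so far.
Adding those back, label number 47809 + 48 = 47857 at 30 labels/s is 1595 s + 7 f = 0 h 26 min 35 s frame 7, i.e. 00:26:35;07.

00:26:35;07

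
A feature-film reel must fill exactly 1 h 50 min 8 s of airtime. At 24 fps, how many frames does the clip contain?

158592 frames

1 h 50 min 8 s = 6608 s.
Frames = 6608 × 24 = 158592.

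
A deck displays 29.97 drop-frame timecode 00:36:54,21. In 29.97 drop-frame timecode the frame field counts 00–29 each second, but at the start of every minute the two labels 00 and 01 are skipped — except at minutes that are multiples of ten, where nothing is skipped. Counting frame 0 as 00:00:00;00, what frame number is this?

As if non-drop at 30 labels/s: (0 × 3600 + 36 × 60 + 54) × 30 + 21 = 66441.
Minute boundaries passed: 36; those not divisible by 10: 36 − 3 = 33; dropped labels = 2 × 33 = 66.
Actual frame index = 66441 − 66 = 66375.

66375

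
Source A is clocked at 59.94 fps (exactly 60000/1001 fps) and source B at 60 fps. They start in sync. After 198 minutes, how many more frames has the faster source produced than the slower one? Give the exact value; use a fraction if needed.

64800/91 frames

198 min = 11880 s.
A emits 60000/1001 × 11880 = 64800000/91 frames; B emits 60 × 11880 = 712800.
Difference = 64800/91 frames (≈ 712.0879); B is ahead of A.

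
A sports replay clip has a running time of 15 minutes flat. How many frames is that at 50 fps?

15 min = 900 s.
Frames = 900 × 50 = 45000.

45000 frames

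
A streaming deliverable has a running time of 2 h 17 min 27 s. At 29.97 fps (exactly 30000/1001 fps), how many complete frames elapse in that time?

2 h 17 min 27 s = 8247 s.
Frames = 8247 × 30000/1001 = 247410000/1001 ≈ 247162.8372.
Complete frames: 247162.

247162 frames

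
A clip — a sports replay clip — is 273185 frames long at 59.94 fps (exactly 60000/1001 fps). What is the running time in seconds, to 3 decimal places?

Running time = 273185 × 1001/60000 = 54691637/12000 s ≈ 4557.636 s.

4557.636 seconds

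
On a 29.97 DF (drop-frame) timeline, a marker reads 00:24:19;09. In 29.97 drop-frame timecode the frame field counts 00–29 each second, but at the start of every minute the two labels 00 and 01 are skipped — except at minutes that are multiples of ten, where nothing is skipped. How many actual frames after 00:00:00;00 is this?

As if non-drop at 30 labels/s: (0 × 3600 + 24 × 60 + 19) × 30 + 9 = 43779.
Minute boundaries passed: 24; those not divisible by 10: 24 − 2 = 22; dropped labels = 2 × 22 = 44.
Actual frame index = 43779 − 44 = 43735.

43735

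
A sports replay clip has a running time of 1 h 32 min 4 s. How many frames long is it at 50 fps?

276200 frames

1 h 32 min 4 s = 5524 s.
Frames = 5524 × 50 = 276200.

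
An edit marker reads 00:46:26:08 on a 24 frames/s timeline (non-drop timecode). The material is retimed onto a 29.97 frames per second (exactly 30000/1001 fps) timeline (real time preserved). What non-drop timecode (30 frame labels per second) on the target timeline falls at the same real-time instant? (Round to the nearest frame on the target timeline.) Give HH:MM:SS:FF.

Source frame index: (0×3600 + 46×60 + 26) × 24 + 8 = 66872.
Real time: 66872 / (24) = 8359/3 s.
Target frame: (8359/3) × (30000/1001) = 6430000/77 ≈ 83506.494 → 83506.
At 30 labels/s: frame 83506 → 00:46:23:16.

00:46:23:16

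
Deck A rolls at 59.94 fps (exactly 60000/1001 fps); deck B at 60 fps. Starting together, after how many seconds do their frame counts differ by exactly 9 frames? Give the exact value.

The gap grows by |60 − 60000/1001| = 60/1001 frames per second.
Time for a 9-frame gap: 9 ÷ (60/1001) = 150.15 s.

150.15 seconds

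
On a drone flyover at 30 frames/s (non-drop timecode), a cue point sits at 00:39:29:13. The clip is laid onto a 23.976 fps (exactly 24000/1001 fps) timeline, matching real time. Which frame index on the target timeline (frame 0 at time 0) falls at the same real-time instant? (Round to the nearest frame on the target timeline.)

Source frame index: (0×3600 + 39×60 + 29) × 30 + 13 = 71083.
Real time: 71083 / (30) = 71083/30 s.
Target frame: (71083/30) × (24000/1001) = 56866400/1001 ≈ 56809.590 → 56810.

frame 56810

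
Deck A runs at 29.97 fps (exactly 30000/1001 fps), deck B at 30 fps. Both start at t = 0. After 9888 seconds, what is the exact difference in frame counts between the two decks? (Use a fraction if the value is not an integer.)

A emits 30000/1001 × 9888 = 296640000/1001 frames; B emits 30 × 9888 = 296640.
Difference = 296640/1001 frames (≈ 296.3437); B is ahead of A.

296640/1001 frames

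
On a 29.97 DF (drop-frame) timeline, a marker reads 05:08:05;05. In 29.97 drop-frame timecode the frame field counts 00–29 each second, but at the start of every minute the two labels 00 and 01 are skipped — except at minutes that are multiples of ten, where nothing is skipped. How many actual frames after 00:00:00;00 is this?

Complete 10-minute blocks: 30, each 17982 frames → 539460.
Remaining 8 whole minutes in the current block: 1800 + 7 × 1798 = 14386 frames.
Within the current minute: 5 × 30 + 5 − 2 = 153 (labels ;00/;01 skipped at this minute). Total = 539460 + 14386 + 153 = 553999.

553999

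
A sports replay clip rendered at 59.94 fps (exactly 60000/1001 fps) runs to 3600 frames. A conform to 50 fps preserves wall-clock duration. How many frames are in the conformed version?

3003 frames

Target frames = source frames × (target rate / source rate) = 3600 × (50)/(60000/1001) = 3600 × 1001/1200 = 3003.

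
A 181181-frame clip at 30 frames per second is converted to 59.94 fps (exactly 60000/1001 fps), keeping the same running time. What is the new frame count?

Target frames = source frames × (target rate / source rate) = 181181 × (60000/1001)/(30) = 181181 × 2000/1001 = 362000.

362000 frames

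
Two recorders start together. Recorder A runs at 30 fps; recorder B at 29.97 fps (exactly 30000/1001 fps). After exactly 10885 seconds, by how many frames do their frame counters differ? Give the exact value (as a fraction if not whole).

A emits 30 × 10885 = 326550 frames; B emits 30000/1001 × 10885 = 46650000/143.
Difference = 46650/143 frames (≈ 326.2238); B is behind A.

46650/143 frames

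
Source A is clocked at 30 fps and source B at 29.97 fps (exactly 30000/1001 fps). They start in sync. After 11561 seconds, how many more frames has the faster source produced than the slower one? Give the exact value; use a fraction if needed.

31530/91 frames

A emits 30 × 11561 = 346830 frames; B emits 30000/1001 × 11561 = 31530000/91.
Difference = 31530/91 frames (≈ 346.4835); B is behind A.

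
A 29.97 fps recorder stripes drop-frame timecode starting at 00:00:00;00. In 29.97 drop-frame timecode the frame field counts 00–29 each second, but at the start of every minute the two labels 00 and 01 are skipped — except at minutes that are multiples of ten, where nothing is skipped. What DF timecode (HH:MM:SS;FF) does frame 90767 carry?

00:50:28;17

Each 10-minute DF block holds 10 × 60 × 30 − 9 × 2 = 17982 frames. 90767 ÷ 17982 → 5 full blocks, remainder 857.
Within the partial block the first minute is 1800 frames and each further minute 1798, so 0 further minute boundaries passed. Total skipped labels = 18 × 5 + 2 × 0 = 90.
Non-drop label index = 90767 + 90 = 90857; at 30 labels/s that is 00:50:28:17, i.e. DF 00:50:28;17.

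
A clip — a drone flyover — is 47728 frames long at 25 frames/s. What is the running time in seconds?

Running time = 47728 / (25) = 1909.12 s.

1909.12 seconds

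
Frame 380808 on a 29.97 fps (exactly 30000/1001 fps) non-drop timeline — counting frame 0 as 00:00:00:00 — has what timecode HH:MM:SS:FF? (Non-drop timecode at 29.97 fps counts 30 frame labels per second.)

03:31:33:18

380808 ÷ 30 = 12693 full seconds, remainder 18 frames.
12693 s = 3 h 31 min 33 s.
Timecode: 03:31:33:18.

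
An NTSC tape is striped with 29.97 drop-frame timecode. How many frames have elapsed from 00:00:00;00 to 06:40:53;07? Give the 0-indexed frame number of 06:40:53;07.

720877

Complete 10-minute blocks: 40, each 17982 frames → 719280.
Remaining 0 whole minutes in the current block: 0 frames.
Within the current minute: 53 × 30 + 7 = 1597. Total = 719280 + 0 + 1597 = 720877.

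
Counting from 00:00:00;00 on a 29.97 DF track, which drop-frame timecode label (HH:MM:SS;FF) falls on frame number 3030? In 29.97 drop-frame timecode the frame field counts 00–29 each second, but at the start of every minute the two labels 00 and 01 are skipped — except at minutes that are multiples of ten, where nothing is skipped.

Each 10-minute DF block holds 10 × 60 × 30 − 9 × 2 = 17982 frames. 3030 ÷ 17982 → 0 full blocks, remainder 3030.
Within the partial block the first minute is 1800 frames and each further minute 1798, so 1 further minute boundary passed. Total skipped labels = 18 × 0 + 2 × 1 = 2.
Non-drop label index = 3030 + 2 = 3032; at 30 labels/s that is 00:01:41:02, i.e. DF 00:01:41;02.

00:01:41;02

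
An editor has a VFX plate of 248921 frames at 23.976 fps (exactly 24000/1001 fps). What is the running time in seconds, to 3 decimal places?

10382.080 seconds

Running time = 248921 × 1001/24000 = 249169921/24000 s ≈ 10382.080 s.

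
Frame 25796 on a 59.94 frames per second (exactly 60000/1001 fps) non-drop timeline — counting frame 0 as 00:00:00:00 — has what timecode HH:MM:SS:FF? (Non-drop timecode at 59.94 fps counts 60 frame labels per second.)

25796 ÷ 60 = 429 full seconds, remainder 56 frames.
429 s = 0 h 7 min 9 s.
Timecode: 00:07:09:56.

00:07:09:56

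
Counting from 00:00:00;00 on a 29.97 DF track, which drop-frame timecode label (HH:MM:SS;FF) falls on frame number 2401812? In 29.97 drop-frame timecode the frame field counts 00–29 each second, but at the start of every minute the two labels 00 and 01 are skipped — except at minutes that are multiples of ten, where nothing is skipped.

Each 10-minute DF block holds 10 × 60 × 30 − 9 × 2 = 17982 frames. 2401812 ÷ 17982 → 133 full blocks, remainder 10206.
Within the partial block the first minute is 1800 frames and each further minute 1798, so 5 further minute boundaries passed. Total skipped labels = 18 × 133 + 2 × 5 = 2404.
Non-drop label index = 2401812 + 2404 = 2404216; at 30 labels/s that is 22:15:40:16, i.e. DF 22:15:40;16.

22:15:40;16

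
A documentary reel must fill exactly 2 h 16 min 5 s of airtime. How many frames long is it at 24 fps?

195960 frames

2 h 16 min 5 s = 8165 s.
Frames = 8165 × 24 = 195960.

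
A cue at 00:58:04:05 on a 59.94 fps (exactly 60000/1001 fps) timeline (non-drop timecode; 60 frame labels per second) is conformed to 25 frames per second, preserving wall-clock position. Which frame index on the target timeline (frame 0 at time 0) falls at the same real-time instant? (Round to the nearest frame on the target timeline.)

Source frame index: (0×3600 + 58×60 + 4) × 60 + 5 = 209045.
Real time: 209045 / (60000/1001) = 41850809/12000 s.
Target frame: (41850809/12000) × (25) = 41850809/480 ≈ 87189.185 → 87189.

frame 87189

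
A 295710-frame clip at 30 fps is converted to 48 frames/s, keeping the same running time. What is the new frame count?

Target frames = source frames × (target rate / source rate) = 295710 × (48)/(30) = 295710 × 8/5 = 473136.

473136 frames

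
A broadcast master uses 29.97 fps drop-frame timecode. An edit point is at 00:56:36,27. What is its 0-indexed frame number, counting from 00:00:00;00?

As if non-drop at 30 labels/s: (0 × 3600 + 56 × 60 + 36) × 30 + 27 = 101907.
Minute boundaries passed: 56; those not divisible by 10: 56 − 5 = 51; dropped labels = 2 × 51 = 102.
Actual frame index = 101907 − 102 = 101805.

101805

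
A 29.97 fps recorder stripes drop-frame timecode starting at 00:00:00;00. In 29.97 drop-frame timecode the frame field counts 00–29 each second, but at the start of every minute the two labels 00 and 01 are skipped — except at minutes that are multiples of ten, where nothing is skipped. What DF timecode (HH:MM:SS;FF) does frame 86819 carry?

00:48:16;27

Ten DF minutes hold 17982 frames, so frame 86819 lies in block 4 (frames 71928–89909) with 14891 frames into that block.
The block's first minute is 1800 frames and the rest 1798 each; 14891 frames reaches minute 8, so 4 × 18 + 8 × 2 = 88 labels have been skipped so far.
Adding those back, label number 86819 + 88 = 86907 at 30 labels/s is 2896 s + 27 f = 0 h 48 min 16 s frame 27, i.e. 00:48:16;27.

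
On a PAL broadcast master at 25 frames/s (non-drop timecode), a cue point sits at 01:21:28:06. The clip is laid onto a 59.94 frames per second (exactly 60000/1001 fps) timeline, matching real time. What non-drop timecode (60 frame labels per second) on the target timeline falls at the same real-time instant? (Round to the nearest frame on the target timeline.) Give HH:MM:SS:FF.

01:21:23:21

Source frame index: (1×3600 + 21×60 + 28) × 25 + 6 = 122206.
Real time: 122206 / (25) = 122206/25 s.
Target frame: (122206/25) × (60000/1001) = 41899200/143 ≈ 293001.399 → 293001.
At 60 labels/s: frame 293001 → 01:21:23:21.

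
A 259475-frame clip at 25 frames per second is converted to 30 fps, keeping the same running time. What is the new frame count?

311370 frames

Target frames = source frames × (target rate / source rate) = 259475 × (30)/(25) = 259475 × 6/5 = 311370.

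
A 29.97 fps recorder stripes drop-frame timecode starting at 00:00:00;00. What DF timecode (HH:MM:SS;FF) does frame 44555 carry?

00:24:46;19

Each 10-minute DF block holds 10 × 60 × 30 − 9 × 2 = 17982 frames. 44555 ÷ 17982 → 2 full blocks, remainder 8591.
Within the partial block the first minute is 1800 frames and each further minute 1798, so 4 further minute boundaries passed. Total skipped labels = 18 × 2 + 2 × 4 = 44.
Non-drop label index = 44555 + 44 = 44599; at 30 labels/s that is 00:24:46:19, i.e. DF 00:24:46;19.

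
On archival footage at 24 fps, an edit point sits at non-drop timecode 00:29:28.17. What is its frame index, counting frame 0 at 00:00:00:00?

Total seconds to the label: (0 × 3600 + 29 × 60 + 28) = 1768.
Frame index = 1768 × 24 + 17 = 42449.

42449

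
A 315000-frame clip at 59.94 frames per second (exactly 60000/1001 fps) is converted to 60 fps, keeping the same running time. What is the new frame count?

315315 frames

Target frames = source frames × (target rate / source rate) = 315000 × (60)/(60000/1001) = 315000 × 1001/1000 = 315315.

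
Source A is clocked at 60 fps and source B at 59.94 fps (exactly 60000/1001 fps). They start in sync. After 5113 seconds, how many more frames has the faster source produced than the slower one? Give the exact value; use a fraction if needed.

A emits 60 × 5113 = 306780 frames; B emits 60000/1001 × 5113 = 306780000/1001.
Difference = 306780/1001 frames (≈ 306.4735); B is behind A.

306780/1001 frames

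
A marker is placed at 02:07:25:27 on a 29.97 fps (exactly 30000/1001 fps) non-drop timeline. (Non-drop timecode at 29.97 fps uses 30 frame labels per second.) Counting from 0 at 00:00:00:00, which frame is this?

frame 229377

Total seconds to the label: (2 × 3600 + 7 × 60 + 25) = 7645.
Frame index = 7645 × 30 + 27 = 229377.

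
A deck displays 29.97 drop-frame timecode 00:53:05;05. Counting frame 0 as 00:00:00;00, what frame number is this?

Complete 10-minute blocks: 5, each 17982 frames → 89910.
Remaining 3 whole minutes in the current block: 1800 + 2 × 1798 = 5396 frames.
Within the current minute: 5 × 30 + 5 − 2 = 153 (labels ;00/;01 skipped at this minute). Total = 89910 + 5396 + 153 = 95459.

95459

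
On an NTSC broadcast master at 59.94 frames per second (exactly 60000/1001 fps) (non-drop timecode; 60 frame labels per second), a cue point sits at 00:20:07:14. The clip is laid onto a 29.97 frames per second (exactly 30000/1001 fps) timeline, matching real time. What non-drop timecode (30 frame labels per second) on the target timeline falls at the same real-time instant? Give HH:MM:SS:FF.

00:20:07:07

Source frame index: (0×3600 + 20×60 + 7) × 60 + 14 = 72434.
Real time: 72434 / (60000/1001) = 36253217/30000 s.
Target frame: (36253217/30000) × (30000/1001) = 36217.
At 30 labels/s: frame 36217 → 00:20:07:07.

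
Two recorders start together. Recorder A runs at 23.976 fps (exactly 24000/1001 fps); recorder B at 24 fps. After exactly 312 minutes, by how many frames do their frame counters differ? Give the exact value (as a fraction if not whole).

34560/77 frames

312 min = 18720 s.
A emits 24000/1001 × 18720 = 34560000/77 frames; B emits 24 × 18720 = 449280.
Difference = 34560/77 frames (≈ 448.8312); B is ahead of A.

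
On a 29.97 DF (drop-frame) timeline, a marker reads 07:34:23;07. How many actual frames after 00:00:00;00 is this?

As if non-drop at 30 labels/s: (7 × 3600 + 34 × 60 + 23) × 30 + 7 = 817897.
Minute boundaries passed: 454; those not divisible by 10: 454 − 45 = 409; dropped labels = 2 × 409 = 818.
Actual frame index = 817897 − 818 = 817079.

817079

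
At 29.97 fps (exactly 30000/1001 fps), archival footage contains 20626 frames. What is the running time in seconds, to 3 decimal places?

Running time = 20626 × 1001/30000 = 10323313/15000 s ≈ 688.221 s.

688.221 seconds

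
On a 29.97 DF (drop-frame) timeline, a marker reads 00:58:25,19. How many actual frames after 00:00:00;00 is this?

105063

As if non-drop at 30 labels/s: (0 × 3600 + 58 × 60 + 25) × 30 + 19 = 105169.
Minute boundaries passed: 58; those not divisible by 10: 58 − 5 = 53; dropped labels = 2 × 53 = 106.
Actual frame index = 105169 − 106 = 105063.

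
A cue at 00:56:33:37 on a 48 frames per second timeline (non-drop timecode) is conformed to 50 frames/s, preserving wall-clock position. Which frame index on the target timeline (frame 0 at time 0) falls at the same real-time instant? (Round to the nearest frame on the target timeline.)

Source frame index: (0×3600 + 56×60 + 33) × 48 + 37 = 162901.
Real time: 162901 / (48) = 162901/48 s.
Target frame: (162901/48) × (50) = 4072525/24 ≈ 169688.542 → 169689.

frame 169689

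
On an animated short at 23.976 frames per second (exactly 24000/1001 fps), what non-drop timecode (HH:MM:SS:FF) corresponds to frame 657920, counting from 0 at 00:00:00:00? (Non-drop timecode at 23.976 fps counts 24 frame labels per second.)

657920 ÷ 24 = 27413 full seconds, remainder 8 frames.
27413 s = 7 h 36 min 53 s.
Timecode: 07:36:53:08.

07:36:53:08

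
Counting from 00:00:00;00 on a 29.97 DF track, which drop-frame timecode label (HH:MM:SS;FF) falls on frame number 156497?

Each 10-minute DF block holds 10 × 60 × 30 − 9 × 2 = 17982 frames. 156497 ÷ 17982 → 8 full blocks, remainder 12641.
Within the partial block the first minute is 1800 frames and each further minute 1798, so 7 further minute boundaries passed. Total skipped labels = 18 × 8 + 2 × 7 = 158.
Non-drop label index = 156497 + 158 = 156655; at 30 labels/s that is 01:27:01:25, i.e. DF 01:27:01;25.

01:27:01;25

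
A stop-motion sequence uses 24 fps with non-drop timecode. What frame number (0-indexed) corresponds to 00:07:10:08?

10328

Total seconds to the label: (0 × 3600 + 7 × 60 + 10) = 430.
Frame index = 430 × 24 + 8 = 10328.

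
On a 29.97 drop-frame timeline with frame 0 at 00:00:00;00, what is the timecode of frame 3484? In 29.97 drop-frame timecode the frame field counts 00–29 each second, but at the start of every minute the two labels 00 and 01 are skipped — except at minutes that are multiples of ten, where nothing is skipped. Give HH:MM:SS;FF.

00:01:56;06

Each 10-minute DF block holds 10 × 60 × 30 − 9 × 2 = 17982 frames. 3484 ÷ 17982 → 0 full blocks, remainder 3484.
Within the partial block the first minute is 1800 frames and each further minute 1798, so 1 further minute boundary passed. Total skipped labels = 18 × 0 + 2 × 1 = 2.
Non-drop label index = 3484 + 2 = 3486; at 30 labels/s that is 00:01:56:06, i.e. DF 00:01:56;06.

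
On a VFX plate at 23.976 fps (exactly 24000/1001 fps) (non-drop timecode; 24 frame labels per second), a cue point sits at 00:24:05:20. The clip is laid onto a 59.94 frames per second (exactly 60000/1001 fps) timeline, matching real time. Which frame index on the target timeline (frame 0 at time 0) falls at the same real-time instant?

Source frame index: (0×3600 + 24×60 + 5) × 24 + 20 = 34700.
Real time: 34700 / (24000/1001) = 347347/240 s.
Target frame: (347347/240) × (60000/1001) = 86750.

frame 86750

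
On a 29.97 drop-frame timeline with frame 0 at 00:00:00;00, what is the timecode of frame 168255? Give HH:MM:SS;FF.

Ten DF minutes hold 17982 frames, so frame 168255 lies in block 9 (frames 161838–179819) with 6417 frames into that block.
The block's first minute is 1800 frames and the rest 1798 each; 6417 frames reaches minute 3, so 9 × 18 + 3 × 2 = 168 labels have been skipped so far.
Adding those back, label number 168255 + 168 = 168423 at 30 labels/s is 5614 s + 3 f = 1 h 33 min 34 s frame 3, i.e. 01:33:34;03.

01:33:34;03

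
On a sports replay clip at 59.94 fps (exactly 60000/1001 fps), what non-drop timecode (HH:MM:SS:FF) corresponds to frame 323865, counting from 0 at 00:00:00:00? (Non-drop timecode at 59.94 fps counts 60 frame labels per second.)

01:29:57:45

323865 ÷ 60 = 5397 full seconds, remainder 45 frames.
5397 s = 1 h 29 min 57 s.
Timecode: 01:29:57:45.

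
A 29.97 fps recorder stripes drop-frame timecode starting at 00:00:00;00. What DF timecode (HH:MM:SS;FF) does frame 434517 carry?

04:01:38;11

Ten DF minutes hold 17982 frames, so frame 434517 lies in block 24 (frames 431568–449549) with 2949 frames into that block.
The block's first minute is 1800 frames and the rest 1798 each; 2949 frames reaches minute 1, so 24 × 18 + 1 × 2 = 434 labels have been skipped so far.
Adding those back, label number 434517 + 434 = 434951 at 30 labels/s is 14498 s + 11 f = 4 h 1 min 38 s frame 11, i.e. 04:01:38;11.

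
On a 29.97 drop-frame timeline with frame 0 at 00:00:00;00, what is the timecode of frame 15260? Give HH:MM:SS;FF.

Each 10-minute DF block holds 10 × 60 × 30 − 9 × 2 = 17982 frames. 15260 ÷ 17982 → 0 full blocks, remainder 15260.
Within the partial block the first minute is 1800 frames and each further minute 1798, so 8 further minute boundaries passed. Total skipped labels = 18 × 0 + 2 × 8 = 16.
Non-drop label index = 15260 + 16 = 15276; at 30 labels/s that is 00:08:29:06, i.e. DF 00:08:29;06.

00:08:29;06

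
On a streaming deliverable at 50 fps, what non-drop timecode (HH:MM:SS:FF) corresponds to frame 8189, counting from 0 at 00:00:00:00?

8189 ÷ 50 = 163 full seconds, remainder 39 frames.
163 s = 0 h 2 min 43 s.
Timecode: 00:02:43:39.

00:02:43:39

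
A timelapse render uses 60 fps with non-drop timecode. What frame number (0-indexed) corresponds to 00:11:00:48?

Total seconds to the label: (0 × 3600 + 11 × 60 + 0) = 660.
Frame index = 660 × 60 + 48 = 39648.

frame 39648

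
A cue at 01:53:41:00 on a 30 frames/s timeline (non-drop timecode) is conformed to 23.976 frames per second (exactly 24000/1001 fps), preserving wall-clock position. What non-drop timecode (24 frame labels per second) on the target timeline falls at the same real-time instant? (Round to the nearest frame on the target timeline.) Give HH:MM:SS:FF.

01:53:34:04

Source frame index: (1×3600 + 53×60 + 41) × 30 + 0 = 204630.
Real time: 204630 / (30) = 6821 s.
Target frame: (6821) × (24000/1001) = 163704000/1001 ≈ 163540.460 → 163540.
At 24 labels/s: frame 163540 → 01:53:34:04.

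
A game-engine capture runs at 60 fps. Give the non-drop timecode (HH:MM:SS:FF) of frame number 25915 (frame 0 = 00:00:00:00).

00:07:11:55

25915 ÷ 60 = 431 full seconds, remainder 55 frames.
431 s = 0 h 7 min 11 s.
Timecode: 00:07:11:55.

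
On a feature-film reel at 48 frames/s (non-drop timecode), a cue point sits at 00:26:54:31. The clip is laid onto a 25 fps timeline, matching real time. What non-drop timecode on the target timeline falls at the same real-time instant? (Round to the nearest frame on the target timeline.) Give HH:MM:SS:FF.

00:26:54:16

Source frame index: (0×3600 + 26×60 + 54) × 48 + 31 = 77503.
Real time: 77503 / (48) = 77503/48 s.
Target frame: (77503/48) × (25) = 1937575/48 ≈ 40366.146 → 40366.
At 25 labels/s: frame 40366 → 00:26:54:16.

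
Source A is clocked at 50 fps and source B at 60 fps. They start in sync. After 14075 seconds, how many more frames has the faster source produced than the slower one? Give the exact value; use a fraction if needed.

140750 frames

A emits 50 × 14075 = 703750 frames; B emits 60 × 14075 = 844500.
Difference = 140750 frames; B is ahead of A.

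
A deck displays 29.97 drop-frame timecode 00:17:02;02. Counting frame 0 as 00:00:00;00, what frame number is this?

30630

As if non-drop at 30 labels/s: (0 × 3600 + 17 × 60 + 2) × 30 + 2 = 30662.
Minute boundaries passed: 17; those not divisible by 10: 17 − 1 = 16; dropped labels = 2 × 16 = 32.
Actual frame index = 30662 − 32 = 30630.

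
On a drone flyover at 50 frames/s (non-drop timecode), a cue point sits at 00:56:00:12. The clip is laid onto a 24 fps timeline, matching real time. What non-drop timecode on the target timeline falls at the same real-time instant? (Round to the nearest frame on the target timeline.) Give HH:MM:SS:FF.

Source frame index: (0×3600 + 56×60 + 0) × 50 + 12 = 168012.
Real time: 168012 / (50) = 84006/25 s.
Target frame: (84006/25) × (24) = 2016144/25 ≈ 80645.760 → 80646.
At 24 labels/s: frame 80646 → 00:56:00:06.

00:56:00:06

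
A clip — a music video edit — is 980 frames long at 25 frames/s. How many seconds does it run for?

39.2 seconds

Running time = 980 / (25) = 39.2 s.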